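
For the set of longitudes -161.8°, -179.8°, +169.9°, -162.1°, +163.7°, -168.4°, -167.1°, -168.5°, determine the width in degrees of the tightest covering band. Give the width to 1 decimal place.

Sort the longitudes: -179.8°, -168.5°, -168.4°, -167.1°, -162.1°, -161.8°, +163.7°, +169.9°.
Eastward gaps between consecutive values (wrapping around): 11.3°, 0.1°, 1.3°, 5.0°, 0.3°, 325.5°, 6.2°, 10.3°.
Largest gap = 325.5° ⇒ minimal covering band is its complement: 360° − 325.5° = 34.5°.
Band runs from +163.7° eastward to -161.8°, crossing the antimeridian.

34.5°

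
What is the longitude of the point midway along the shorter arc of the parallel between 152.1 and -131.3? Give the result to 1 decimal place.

-169.6°

Signed shortest Δλ from +152.1° to -131.3° is +76.6°.
Midpoint longitude = +152.1° + (+76.6°)/2 = +152.1° + 38.3° = +190.4°.
Normalise into (−180°, 180°]: -169.6°.
(The naïve average (+152.1 + -131.3)/2 = 10.4° is on the wrong side of the globe.)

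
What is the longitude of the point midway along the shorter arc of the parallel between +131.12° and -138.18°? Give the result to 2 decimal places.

Signed shortest Δλ from +131.12° to -138.18° is +90.70°.
Midpoint longitude = +131.12° + (+90.70°)/2 = +131.12° + 45.35° = +176.47°.
(The naïve average (+131.12 + -138.18)/2 = -3.53° is on the wrong side of the globe.)

+176.47°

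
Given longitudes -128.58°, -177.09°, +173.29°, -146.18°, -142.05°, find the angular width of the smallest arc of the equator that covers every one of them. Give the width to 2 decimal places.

Sort the longitudes: -177.09°, -146.18°, -142.05°, -128.58°, +173.29°.
Eastward gaps between consecutive values (wrapping around): 30.91°, 4.13°, 13.47°, 301.87°, 9.62°.
Largest gap = 301.87° ⇒ minimal covering band is its complement: 360° − 301.87° = 58.13°.
Band runs from +173.29° eastward to -128.58°, crossing the antimeridian.

58.13°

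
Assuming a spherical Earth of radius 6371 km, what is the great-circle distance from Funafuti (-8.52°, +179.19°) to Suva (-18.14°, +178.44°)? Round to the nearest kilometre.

Δλ = 178.44 − 179.19 = -0.75°.
Δφ = -18.14 − -8.52 = -9.62°.
a = sin²(Δφ/2) + cos φ₁ · cos φ₂ · sin²(Δλ/2) = 0.007071.
c = 2·atan2(√a, √(1−a)) = 0.16838 rad → d = 6371·c ≈ 1072.76 km.

1073 km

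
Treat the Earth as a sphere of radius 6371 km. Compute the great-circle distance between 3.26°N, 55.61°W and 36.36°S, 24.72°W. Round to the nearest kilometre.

5447 km

Δλ = -24.72 − -55.61 = 30.89°.
Δφ = -36.36 − 3.26 = -39.62°.
a = sin²(Δφ/2) + cos φ₁ · cos φ₂ · sin²(Δλ/2) = 0.171877.
c = 2·atan2(√a, √(1−a)) = 0.85496 rad → d = 6371·c ≈ 5446.97 km.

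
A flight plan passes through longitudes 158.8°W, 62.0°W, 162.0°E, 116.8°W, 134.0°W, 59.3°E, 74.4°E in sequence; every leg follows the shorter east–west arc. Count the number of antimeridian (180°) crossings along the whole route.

Leg 1: -158.8° → -62.0°, shortest Δλ = 96.8° (east) — does not cross 180°.
Leg 2: -62.0° → +162.0°, shortest Δλ = -136.0° (west) — crosses 180°.
Leg 3: +162.0° → -116.8°, shortest Δλ = 81.2° (east) — crosses 180°.
Leg 4: -116.8° → -134.0°, shortest Δλ = -17.2° (west) — does not cross 180°.
Leg 5: -134.0° → +59.3°, shortest Δλ = -166.7° (west) — crosses 180°.
Leg 6: +59.3° → +74.4°, shortest Δλ = 15.1° (east) — does not cross 180°.
Total crossings: 3.

3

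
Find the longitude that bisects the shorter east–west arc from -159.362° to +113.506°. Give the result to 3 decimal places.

Signed shortest Δλ from -159.362° to +113.506° is -87.132°.
Midpoint longitude = -159.362° + (-87.132°)/2 = -159.362° − 43.566° = -202.928°.
Normalise into (−180°, 180°]: +157.072°.
(The naïve average (-159.362 + +113.506)/2 = -22.928° is on the wrong side of the globe.)

+157.072°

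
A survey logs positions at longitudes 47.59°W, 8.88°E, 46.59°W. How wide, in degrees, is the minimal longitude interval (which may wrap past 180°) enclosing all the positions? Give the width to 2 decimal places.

56.47°

Sort the longitudes: -47.59°, -46.59°, +8.88°.
Eastward gaps between consecutive values (wrapping around): 1.00°, 55.47°, 303.53°.
Largest gap = 303.53° ⇒ minimal covering band is its complement: 360° − 303.53° = 56.47°.
Band runs from -47.59° eastward to +8.88°.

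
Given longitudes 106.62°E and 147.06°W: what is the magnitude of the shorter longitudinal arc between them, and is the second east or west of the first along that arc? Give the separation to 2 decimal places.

Raw difference: -147.06 − 106.62 = -253.68°.
Normalise into (−180°, 180°]: -253.68° + 360° = 106.32°.
Positive ⇒ the second point lies to the east; separation 106.32°.

106.32° east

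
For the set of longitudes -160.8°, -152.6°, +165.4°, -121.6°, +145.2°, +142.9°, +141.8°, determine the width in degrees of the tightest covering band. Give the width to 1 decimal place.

96.6°

Sort the longitudes: -160.8°, -152.6°, -121.6°, +141.8°, +142.9°, +145.2°, +165.4°.
Eastward gaps between consecutive values (wrapping around): 8.2°, 31.0°, 263.4°, 1.1°, 2.3°, 20.2°, 33.8°.
Largest gap = 263.4° ⇒ minimal covering band is its complement: 360° − 263.4° = 96.6°.
Band runs from +141.8° eastward to -121.6°, crossing the antimeridian.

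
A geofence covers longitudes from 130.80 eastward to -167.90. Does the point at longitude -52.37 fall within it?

No

Band width going east from +130.80° to -167.90°: ((-167.90 − 130.80) mod 360) = 61.30°.
Offset of -52.37° east of the west edge: ((-52.37 − 130.80) mod 360) = 176.83°.
176.83° > 61.30° ⇒ outside.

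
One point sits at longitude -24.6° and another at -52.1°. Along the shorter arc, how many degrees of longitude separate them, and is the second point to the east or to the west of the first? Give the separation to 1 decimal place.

27.5° west

Raw difference: -52.1 − -24.6 = -27.5°.
Normalise into (−180°, 180°]: -27.5° stays -27.5°.
Negative ⇒ the second point lies to the west; separation 27.5°.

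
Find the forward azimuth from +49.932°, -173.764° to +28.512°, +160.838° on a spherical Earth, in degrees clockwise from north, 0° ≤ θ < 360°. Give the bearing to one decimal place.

Δλ = 160.838 − -173.764 = 334.602°; wrapped into (−180°, 180°]: -25.398°.
θ = atan2( sin Δλ · cos φ₂ , cos φ₁ · sin φ₂ − sin φ₁ · cos φ₂ · cos Δλ )
  = atan2(-0.37688, -0.30021) = -128.539° → normalised to [0°, 360°): 231.461°.

231.5°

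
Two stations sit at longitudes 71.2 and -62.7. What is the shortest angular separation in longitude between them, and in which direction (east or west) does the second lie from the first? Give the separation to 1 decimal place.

133.9° west

Raw difference: -62.7 − 71.2 = -133.9°.
Normalise into (−180°, 180°]: -133.9° stays -133.9°.
Negative ⇒ the second point lies to the west; separation 133.9°.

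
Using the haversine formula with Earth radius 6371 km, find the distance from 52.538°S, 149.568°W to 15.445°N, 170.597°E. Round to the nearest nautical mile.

Δλ = 170.597 − -149.568 = 320.165°; wrapped into (−180°, 180°]: -39.835°.
Δφ = 15.445 − -52.538 = 67.983°.
a = sin²(Δφ/2) + cos φ₁ · cos φ₂ · sin²(Δλ/2) = 0.380598.
c = 2·atan2(√a, √(1−a)) = 1.32966 rad → d = 6371·c ≈ 8471.28 km ≈ 4574.12 nmi.

4574 nmi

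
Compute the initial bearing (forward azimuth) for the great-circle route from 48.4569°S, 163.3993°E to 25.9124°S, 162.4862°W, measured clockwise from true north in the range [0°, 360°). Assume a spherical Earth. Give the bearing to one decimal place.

Δλ = -162.4862 − 163.3993 = -325.8855°; wrapped into (−180°, 180°]: 34.1145°.
θ = atan2( sin Δλ · cos φ₂ , cos φ₁ · sin φ₂ − sin φ₁ · cos φ₂ · cos Δλ )
  = atan2(0.50446, 0.26755) = 62.060° → normalised to [0°, 360°): 62.060°.

62.1°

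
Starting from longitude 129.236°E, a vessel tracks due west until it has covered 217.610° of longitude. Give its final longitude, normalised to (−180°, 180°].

Start at +129.236°; shift −217.610° → -88.374°.
-88.374° already lies in (−180°, 180°].

88.374°W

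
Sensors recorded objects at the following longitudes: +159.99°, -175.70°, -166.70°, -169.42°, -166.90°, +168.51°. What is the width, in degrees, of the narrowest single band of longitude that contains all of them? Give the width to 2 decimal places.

33.31°

Sort the longitudes: -175.70°, -169.42°, -166.90°, -166.70°, +159.99°, +168.51°.
Eastward gaps between consecutive values (wrapping around): 6.28°, 2.52°, 0.20°, 326.69°, 8.52°, 15.79°.
Largest gap = 326.69° ⇒ minimal covering band is its complement: 360° − 326.69° = 33.31°.
Band runs from +159.99° eastward to -166.70°, crossing the antimeridian.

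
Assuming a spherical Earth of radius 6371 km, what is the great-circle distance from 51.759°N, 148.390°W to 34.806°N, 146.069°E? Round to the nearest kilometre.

5426 km

Δλ = 146.069 − -148.390 = 294.459°; wrapped into (−180°, 180°]: -65.541°.
Δφ = 34.806 − 51.759 = -16.953°.
a = sin²(Δφ/2) + cos φ₁ · cos φ₂ · sin²(Δλ/2) = 0.170629.
c = 2·atan2(√a, √(1−a)) = 0.85165 rad → d = 6371·c ≈ 5425.86 km.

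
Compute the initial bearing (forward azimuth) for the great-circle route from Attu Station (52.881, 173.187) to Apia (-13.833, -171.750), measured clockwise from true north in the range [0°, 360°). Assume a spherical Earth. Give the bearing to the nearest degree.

164°

Δλ = -171.750 − 173.187 = -344.937°; wrapped into (−180°, 180°]: 15.063°.
θ = atan2( sin Δλ · cos φ₂ , cos φ₁ · sin φ₂ − sin φ₁ · cos φ₂ · cos Δλ )
  = atan2(0.25234, -0.89194) = 164.203° → normalised to [0°, 360°): 164.203°.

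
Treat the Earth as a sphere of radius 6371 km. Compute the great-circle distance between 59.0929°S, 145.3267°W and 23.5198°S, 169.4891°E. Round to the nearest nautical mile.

2858 nmi

Δλ = 169.4891 − -145.3267 = 314.8158°; wrapped into (−180°, 180°]: -45.1842°.
Δφ = -23.5198 − -59.0929 = 35.5731°.
a = sin²(Δφ/2) + cos φ₁ · cos φ₂ · sin²(Δλ/2) = 0.162822.
c = 2·atan2(√a, √(1−a)) = 0.83070 rad → d = 6371·c ≈ 5292.41 km ≈ 2857.67 nmi.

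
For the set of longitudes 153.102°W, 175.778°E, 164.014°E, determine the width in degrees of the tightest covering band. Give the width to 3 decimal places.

Sort the longitudes: -153.102°, +164.014°, +175.778°.
Eastward gaps between consecutive values (wrapping around): 317.116°, 11.764°, 31.120°.
Largest gap = 317.116° ⇒ minimal covering band is its complement: 360° − 317.116° = 42.884°.
Band runs from +164.014° eastward to -153.102°, crossing the antimeridian.

42.884°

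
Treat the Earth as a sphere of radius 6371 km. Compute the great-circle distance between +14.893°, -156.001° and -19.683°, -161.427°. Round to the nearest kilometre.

3890 km

Δλ = -161.427 − -156.001 = -5.426°.
Δφ = -19.683 − 14.893 = -34.576°.
a = sin²(Δφ/2) + cos φ₁ · cos φ₂ · sin²(Δλ/2) = 0.090352.
c = 2·atan2(√a, √(1−a)) = 0.61061 rad → d = 6371·c ≈ 3890.21 km.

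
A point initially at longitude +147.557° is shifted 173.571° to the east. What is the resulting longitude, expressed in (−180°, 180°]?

Start at +147.557°; shift +173.571° → +321.128°.
+321.128° lies outside (−180°, 180°]; subtract 360° → -38.872°.

-38.872°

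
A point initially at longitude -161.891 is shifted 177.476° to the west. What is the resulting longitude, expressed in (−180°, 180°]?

+20.633°

Start at -161.891°; shift −177.476° → -339.367°.
-339.367° lies outside (−180°, 180°]; add 360° → +20.633°.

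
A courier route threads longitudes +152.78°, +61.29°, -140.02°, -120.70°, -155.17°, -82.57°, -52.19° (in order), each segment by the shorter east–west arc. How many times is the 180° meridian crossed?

Leg 1: +152.78° → +61.29°, shortest Δλ = -91.49° (west) — does not cross 180°.
Leg 2: +61.29° → -140.02°, shortest Δλ = 158.69° (east) — crosses 180°.
Leg 3: -140.02° → -120.70°, shortest Δλ = 19.32° (east) — does not cross 180°.
Leg 4: -120.70° → -155.17°, shortest Δλ = -34.47° (west) — does not cross 180°.
Leg 5: -155.17° → -82.57°, shortest Δλ = 72.6° (east) — does not cross 180°.
Leg 6: -82.57° → -52.19°, shortest Δλ = 30.38° (east) — does not cross 180°.
Total crossings: 1.

1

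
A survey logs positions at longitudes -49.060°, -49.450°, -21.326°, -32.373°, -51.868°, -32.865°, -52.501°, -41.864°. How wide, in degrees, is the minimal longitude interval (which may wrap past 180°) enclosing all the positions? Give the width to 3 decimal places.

31.175°

Sort the longitudes: -52.501°, -51.868°, -49.450°, -49.060°, -41.864°, -32.865°, -32.373°, -21.326°.
Eastward gaps between consecutive values (wrapping around): 0.633°, 2.418°, 0.390°, 7.196°, 8.999°, 0.492°, 11.047°, 328.825°.
Largest gap = 328.825° ⇒ minimal covering band is its complement: 360° − 328.825° = 31.175°.
Band runs from -52.501° eastward to -21.326°.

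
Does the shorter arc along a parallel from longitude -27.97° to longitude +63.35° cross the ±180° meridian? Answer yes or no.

No

Signed shortest Δλ = ((63.35 − -27.97 + 180) mod 360) − 180 = 91.32°.
Going east by 91.32° from -27.97° reaches +63.35° without touching 180°.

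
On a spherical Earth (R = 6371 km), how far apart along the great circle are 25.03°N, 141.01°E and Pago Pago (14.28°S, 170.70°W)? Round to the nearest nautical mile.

Δλ = -170.70 − 141.01 = -311.71°; wrapped into (−180°, 180°]: 48.29°.
Δφ = -14.28 − 25.03 = -39.31°.
a = sin²(Δφ/2) + cos φ₁ · cos φ₂ · sin²(Δλ/2) = 0.260057.
c = 2·atan2(√a, √(1−a)) = 1.07027 rad → d = 6371·c ≈ 6818.70 km ≈ 3681.80 nmi.

3682 nmi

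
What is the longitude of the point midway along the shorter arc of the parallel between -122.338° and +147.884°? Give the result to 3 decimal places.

-167.227°

Signed shortest Δλ from -122.338° to +147.884° is -89.778°.
Midpoint longitude = -122.338° + (-89.778°)/2 = -122.338° − 44.889° = -167.227°.
(The naïve average (-122.338 + +147.884)/2 = 12.773° is on the wrong side of the globe.)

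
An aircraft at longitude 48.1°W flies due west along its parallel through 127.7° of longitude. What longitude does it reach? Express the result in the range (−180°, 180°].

175.8°W

Start at -48.1°; shift −127.7° → -175.8°.
-175.8° already lies in (−180°, 180°].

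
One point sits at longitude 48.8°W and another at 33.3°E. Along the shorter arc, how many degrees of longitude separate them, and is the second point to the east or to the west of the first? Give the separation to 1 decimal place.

82.1° east

Raw difference: 33.3 − -48.8 = 82.1°.
Normalise into (−180°, 180°]: 82.1° stays 82.1°.
Positive ⇒ the second point lies to the east; separation 82.1°.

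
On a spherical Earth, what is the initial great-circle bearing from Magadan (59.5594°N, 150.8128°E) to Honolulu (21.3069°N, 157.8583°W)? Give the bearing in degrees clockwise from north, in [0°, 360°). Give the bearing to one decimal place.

Δλ = -157.8583 − 150.8128 = -308.6711°; wrapped into (−180°, 180°]: 51.3289°.
θ = atan2( sin Δλ · cos φ₂ , cos φ₁ · sin φ₂ − sin φ₁ · cos φ₂ · cos Δλ )
  = atan2(0.72738, -0.31780) = 113.601° → normalised to [0°, 360°): 113.601°.

113.6°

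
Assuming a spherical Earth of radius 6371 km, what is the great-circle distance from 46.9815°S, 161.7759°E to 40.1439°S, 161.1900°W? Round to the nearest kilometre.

Δλ = -161.1900 − 161.7759 = -322.9659°; wrapped into (−180°, 180°]: 37.0341°.
Δφ = -40.1439 − -46.9815 = 6.8376°.
a = sin²(Δφ/2) + cos φ₁ · cos φ₂ · sin²(Δλ/2) = 0.056157.
c = 2·atan2(√a, √(1−a)) = 0.47850 rad → d = 6371·c ≈ 3048.54 km.

3049 km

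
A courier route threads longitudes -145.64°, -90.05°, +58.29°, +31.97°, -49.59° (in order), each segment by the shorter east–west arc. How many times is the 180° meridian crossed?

0

Leg 1: -145.64° → -90.05°, shortest Δλ = 55.59° (east) — does not cross 180°.
Leg 2: -90.05° → +58.29°, shortest Δλ = 148.34° (east) — does not cross 180°.
Leg 3: +58.29° → +31.97°, shortest Δλ = -26.32° (west) — does not cross 180°.
Leg 4: +31.97° → -49.59°, shortest Δλ = -81.56° (west) — does not cross 180°.
Total crossings: 0.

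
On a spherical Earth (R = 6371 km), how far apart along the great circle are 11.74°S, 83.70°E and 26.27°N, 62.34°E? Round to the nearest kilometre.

4816 km

Δλ = 62.34 − 83.70 = -21.36°.
Δφ = 26.27 − -11.74 = 38.01°.
a = sin²(Δφ/2) + cos φ₁ · cos φ₂ · sin²(Δλ/2) = 0.136202.
c = 2·atan2(√a, √(1−a)) = 0.75598 rad → d = 6371·c ≈ 4816.38 km.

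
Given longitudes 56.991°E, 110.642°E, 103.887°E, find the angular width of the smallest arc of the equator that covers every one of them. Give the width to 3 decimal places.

53.651°

Sort the longitudes: +56.991°, +103.887°, +110.642°.
Eastward gaps between consecutive values (wrapping around): 46.896°, 6.755°, 306.349°.
Largest gap = 306.349° ⇒ minimal covering band is its complement: 360° − 306.349° = 53.651°.
Band runs from +56.991° eastward to +110.642°.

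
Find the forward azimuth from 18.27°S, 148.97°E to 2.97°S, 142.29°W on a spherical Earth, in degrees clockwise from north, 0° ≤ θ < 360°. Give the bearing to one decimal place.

86.0°

Δλ = -142.29 − 148.97 = -291.26°; wrapped into (−180°, 180°]: 68.74°.
θ = atan2( sin Δλ · cos φ₂ , cos φ₁ · sin φ₂ − sin φ₁ · cos φ₂ · cos Δλ )
  = atan2(0.93069, 0.06432) = 86.047° → normalised to [0°, 360°): 86.047°.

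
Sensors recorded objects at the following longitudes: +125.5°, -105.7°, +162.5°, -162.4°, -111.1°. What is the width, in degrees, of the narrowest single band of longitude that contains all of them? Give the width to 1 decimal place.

Sort the longitudes: -162.4°, -111.1°, -105.7°, +125.5°, +162.5°.
Eastward gaps between consecutive values (wrapping around): 51.3°, 5.4°, 231.2°, 37.0°, 35.1°.
Largest gap = 231.2° ⇒ minimal covering band is its complement: 360° − 231.2° = 128.8°.
Band runs from +125.5° eastward to -105.7°, crossing the antimeridian.

128.8°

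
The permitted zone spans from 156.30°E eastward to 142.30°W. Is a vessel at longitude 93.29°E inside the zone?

Band width going east from +156.30° to -142.30°: ((-142.30 − 156.30) mod 360) = 61.40°.
Offset of +93.29° east of the west edge: ((93.29 − 156.30) mod 360) = 296.99°.
296.99° > 61.40° ⇒ outside.

No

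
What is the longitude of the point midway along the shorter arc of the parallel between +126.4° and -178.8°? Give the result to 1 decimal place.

Signed shortest Δλ from +126.4° to -178.8° is +54.8°.
Midpoint longitude = +126.4° + (+54.8°)/2 = +126.4° + 27.4° = +153.8°.
(The naïve average (+126.4 + -178.8)/2 = -26.2° is on the wrong side of the globe.)

+153.8°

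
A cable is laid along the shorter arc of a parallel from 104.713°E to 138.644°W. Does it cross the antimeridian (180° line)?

Yes

Naïve |-138.644 − 104.713| = 243.357° > 180°, so the shorter arc goes the other way round — across 180°.
Signed shortest Δλ = ((-138.644 − 104.713 + 180) mod 360) − 180 = 116.643°.
Going east by 116.643° from +104.713° passes through 180° before reaching -138.644°.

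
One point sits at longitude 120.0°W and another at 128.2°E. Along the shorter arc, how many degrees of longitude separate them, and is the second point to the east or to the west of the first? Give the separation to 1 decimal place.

Raw difference: 128.2 − -120.0 = 248.2°.
Normalise into (−180°, 180°]: 248.2° − 360° = -111.8°.
Negative ⇒ the second point lies to the west; separation 111.8°.

111.8° west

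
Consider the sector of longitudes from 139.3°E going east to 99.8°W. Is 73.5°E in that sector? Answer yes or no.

Band width going east from +139.3° to -99.8°: ((-99.8 − 139.3) mod 360) = 120.9°.
Offset of +73.5° east of the west edge: ((73.5 − 139.3) mod 360) = 294.2°.
294.2° > 120.9° ⇒ outside.

No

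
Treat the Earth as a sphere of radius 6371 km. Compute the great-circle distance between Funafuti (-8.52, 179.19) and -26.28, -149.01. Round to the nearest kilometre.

Δλ = -149.01 − 179.19 = -328.20°; wrapped into (−180°, 180°]: 31.80°.
Δφ = -26.28 − -8.52 = -17.76°.
a = sin²(Δφ/2) + cos φ₁ · cos φ₂ · sin²(Δλ/2) = 0.090382.
c = 2·atan2(√a, √(1−a)) = 0.61072 rad → d = 6371·c ≈ 3890.89 km.

3891 km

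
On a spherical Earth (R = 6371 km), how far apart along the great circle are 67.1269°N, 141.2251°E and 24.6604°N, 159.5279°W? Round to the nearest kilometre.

6182 km

Δλ = -159.5279 − 141.2251 = -300.7530°; wrapped into (−180°, 180°]: 59.2470°.
Δφ = 24.6604 − 67.1269 = -42.4665°.
a = sin²(Δφ/2) + cos φ₁ · cos φ₂ · sin²(Δλ/2) = 0.217472.
c = 2·atan2(√a, √(1−a)) = 0.97029 rad → d = 6371·c ≈ 6181.75 km.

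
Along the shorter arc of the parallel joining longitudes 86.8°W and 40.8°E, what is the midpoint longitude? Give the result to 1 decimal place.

Signed shortest Δλ from -86.8° to +40.8° is +127.6°.
Midpoint longitude = -86.8° + (+127.6°)/2 = -86.8° + 63.8° = -23.0°.

23.0°W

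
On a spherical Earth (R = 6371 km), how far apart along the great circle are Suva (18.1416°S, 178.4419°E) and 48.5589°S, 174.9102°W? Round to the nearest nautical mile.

1855 nmi

Δλ = -174.9102 − 178.4419 = -353.3521°; wrapped into (−180°, 180°]: 6.6479°.
Δφ = -48.5589 − -18.1416 = -30.4173°.
a = sin²(Δφ/2) + cos φ₁ · cos φ₂ · sin²(Δλ/2) = 0.070934.
c = 2·atan2(√a, √(1−a)) = 0.53918 rad → d = 6371·c ≈ 3435.09 km ≈ 1854.80 nmi.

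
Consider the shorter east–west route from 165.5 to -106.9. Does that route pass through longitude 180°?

Yes

Naïve |-106.9 − 165.5| = 272.4° > 180°, so the shorter arc goes the other way round — across 180°.
Signed shortest Δλ = ((-106.9 − 165.5 + 180) mod 360) − 180 = 87.6°.
Going east by 87.6° from +165.5° passes through 180° before reaching -106.9°.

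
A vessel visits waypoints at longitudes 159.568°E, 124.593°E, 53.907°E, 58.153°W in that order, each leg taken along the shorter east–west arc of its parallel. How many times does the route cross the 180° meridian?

Leg 1: +159.568° → +124.593°, shortest Δλ = -34.975° (west) — does not cross 180°.
Leg 2: +124.593° → +53.907°, shortest Δλ = -70.686° (west) — does not cross 180°.
Leg 3: +53.907° → -58.153°, shortest Δλ = -112.06° (west) — does not cross 180°.
Total crossings: 0.

0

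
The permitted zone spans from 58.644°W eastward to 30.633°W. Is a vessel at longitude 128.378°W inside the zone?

Band width going east from -58.644° to -30.633°: ((-30.633 − -58.644) mod 360) = 28.011°.
Offset of -128.378° east of the west edge: ((-128.378 − -58.644) mod 360) = 290.266°.
290.266° > 28.011° ⇒ outside.

No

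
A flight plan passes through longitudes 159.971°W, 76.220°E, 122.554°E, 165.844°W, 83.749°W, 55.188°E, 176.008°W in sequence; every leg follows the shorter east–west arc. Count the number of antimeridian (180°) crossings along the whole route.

3

Leg 1: -159.971° → +76.220°, shortest Δλ = -123.809° (west) — crosses 180°.
Leg 2: +76.220° → +122.554°, shortest Δλ = 46.334° (east) — does not cross 180°.
Leg 3: +122.554° → -165.844°, shortest Δλ = 71.602° (east) — crosses 180°.
Leg 4: -165.844° → -83.749°, shortest Δλ = 82.095° (east) — does not cross 180°.
Leg 5: -83.749° → +55.188°, shortest Δλ = 138.937° (east) — does not cross 180°.
Leg 6: +55.188° → -176.008°, shortest Δλ = 128.804° (east) — crosses 180°.
Total crossings: 3.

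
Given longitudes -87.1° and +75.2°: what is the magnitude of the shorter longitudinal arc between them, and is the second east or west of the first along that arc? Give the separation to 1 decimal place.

Raw difference: 75.2 − -87.1 = 162.3°.
Normalise into (−180°, 180°]: 162.3° stays 162.3°.
Positive ⇒ the second point lies to the east; separation 162.3°.

162.3° east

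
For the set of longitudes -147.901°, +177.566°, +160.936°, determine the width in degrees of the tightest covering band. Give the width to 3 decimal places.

51.163°

Sort the longitudes: -147.901°, +160.936°, +177.566°.
Eastward gaps between consecutive values (wrapping around): 308.837°, 16.630°, 34.533°.
Largest gap = 308.837° ⇒ minimal covering band is its complement: 360° − 308.837° = 51.163°.
Band runs from +160.936° eastward to -147.901°, crossing the antimeridian.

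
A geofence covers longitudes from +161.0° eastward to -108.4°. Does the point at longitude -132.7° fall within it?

Band width going east from +161.0° to -108.4°: ((-108.4 − 161.0) mod 360) = 90.6°.
Offset of -132.7° east of the west edge: ((-132.7 − 161.0) mod 360) = 66.3°.
66.3° ≤ 90.6° ⇒ inside.

Yes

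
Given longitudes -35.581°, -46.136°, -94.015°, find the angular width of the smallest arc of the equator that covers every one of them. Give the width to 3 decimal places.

Sort the longitudes: -94.015°, -46.136°, -35.581°.
Eastward gaps between consecutive values (wrapping around): 47.879°, 10.555°, 301.566°.
Largest gap = 301.566° ⇒ minimal covering band is its complement: 360° − 301.566° = 58.434°.
Band runs from -94.015° eastward to -35.581°.

58.434°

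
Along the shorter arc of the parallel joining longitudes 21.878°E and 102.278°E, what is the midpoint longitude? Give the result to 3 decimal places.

62.078°E

Signed shortest Δλ from +21.878° to +102.278° is +80.400°.
Midpoint longitude = +21.878° + (+80.400°)/2 = +21.878° + 40.200° = +62.078°.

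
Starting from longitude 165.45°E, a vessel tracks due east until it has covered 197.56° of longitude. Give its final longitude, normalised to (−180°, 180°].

3.01°E

Start at +165.45°; shift +197.56° → +363.01°.
+363.01° lies outside (−180°, 180°]; subtract 360° → +3.01°.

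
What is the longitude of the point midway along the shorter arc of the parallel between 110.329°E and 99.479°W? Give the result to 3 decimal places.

Signed shortest Δλ from +110.329° to -99.479° is +150.192°.
Midpoint longitude = +110.329° + (+150.192°)/2 = +110.329° + 75.096° = +185.425°.
Normalise into (−180°, 180°]: -174.575°.
(The naïve average (+110.329 + -99.479)/2 = 5.425° is on the wrong side of the globe.)

174.575°W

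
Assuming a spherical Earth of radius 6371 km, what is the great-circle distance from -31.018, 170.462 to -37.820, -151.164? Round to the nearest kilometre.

Δλ = -151.164 − 170.462 = -321.626°; wrapped into (−180°, 180°]: 38.374°.
Δφ = -37.820 − -31.018 = -6.802°.
a = sin²(Δφ/2) + cos φ₁ · cos φ₂ · sin²(Δλ/2) = 0.076642.
c = 2·atan2(√a, √(1−a)) = 0.56101 rad → d = 6371·c ≈ 3574.22 km.

3574 km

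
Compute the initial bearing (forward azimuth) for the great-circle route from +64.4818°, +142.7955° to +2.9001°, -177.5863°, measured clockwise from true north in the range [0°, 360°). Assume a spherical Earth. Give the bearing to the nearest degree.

Δλ = -177.5863 − 142.7955 = -320.3818°; wrapped into (−180°, 180°]: 39.6182°.
θ = atan2( sin Δλ · cos φ₂ , cos φ₁ · sin φ₂ − sin φ₁ · cos φ₂ · cos Δλ )
  = atan2(0.63685, -0.67248) = 136.559° → normalised to [0°, 360°): 136.559°.

137°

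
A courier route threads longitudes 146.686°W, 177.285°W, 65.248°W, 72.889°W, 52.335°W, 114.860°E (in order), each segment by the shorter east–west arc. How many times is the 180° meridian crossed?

Leg 1: -146.686° → -177.285°, shortest Δλ = -30.599° (west) — does not cross 180°.
Leg 2: -177.285° → -65.248°, shortest Δλ = 112.037° (east) — does not cross 180°.
Leg 3: -65.248° → -72.889°, shortest Δλ = -7.641° (west) — does not cross 180°.
Leg 4: -72.889° → -52.335°, shortest Δλ = 20.554° (east) — does not cross 180°.
Leg 5: -52.335° → +114.860°, shortest Δλ = 167.195° (east) — does not cross 180°.
Total crossings: 0.

0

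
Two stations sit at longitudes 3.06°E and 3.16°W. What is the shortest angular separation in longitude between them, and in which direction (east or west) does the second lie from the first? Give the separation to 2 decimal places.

Raw difference: -3.16 − 3.06 = -6.22°.
Normalise into (−180°, 180°]: -6.22° stays -6.22°.
Negative ⇒ the second point lies to the west; separation 6.22°.

6.22° west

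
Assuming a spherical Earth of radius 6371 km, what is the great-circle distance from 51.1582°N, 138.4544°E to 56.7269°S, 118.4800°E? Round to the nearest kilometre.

12135 km

Δλ = 118.4800 − 138.4544 = -19.9744°.
Δφ = -56.7269 − 51.1582 = -107.8851°.
a = sin²(Δφ/2) + cos φ₁ · cos φ₂ · sin²(Δλ/2) = 0.663904.
c = 2·atan2(√a, √(1−a)) = 1.90478 rad → d = 6371·c ≈ 12135.34 km.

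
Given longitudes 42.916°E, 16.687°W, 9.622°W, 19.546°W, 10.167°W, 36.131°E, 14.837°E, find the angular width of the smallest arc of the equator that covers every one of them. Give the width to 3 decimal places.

Sort the longitudes: -19.546°, -16.687°, -10.167°, -9.622°, +14.837°, +36.131°, +42.916°.
Eastward gaps between consecutive values (wrapping around): 2.859°, 6.520°, 0.545°, 24.459°, 21.294°, 6.785°, 297.538°.
Largest gap = 297.538° ⇒ minimal covering band is its complement: 360° − 297.538° = 62.462°.
Band runs from -19.546° eastward to +42.916°.

62.462°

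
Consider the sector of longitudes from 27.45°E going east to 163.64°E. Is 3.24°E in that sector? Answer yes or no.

Band width going east from +27.45° to +163.64°: ((163.64 − 27.45) mod 360) = 136.19°.
Offset of +3.24° east of the west edge: ((3.24 − 27.45) mod 360) = 335.79°.
335.79° > 136.19° ⇒ outside.

No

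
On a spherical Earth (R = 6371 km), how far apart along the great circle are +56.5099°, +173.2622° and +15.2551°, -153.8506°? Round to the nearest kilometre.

Δλ = -153.8506 − 173.2622 = -327.1128°; wrapped into (−180°, 180°]: 32.8872°.
Δφ = 15.2551 − 56.5099 = -41.2548°.
a = sin²(Δφ/2) + cos φ₁ · cos φ₂ · sin²(Δλ/2) = 0.166765.
c = 2·atan2(√a, √(1−a)) = 0.84133 rad → d = 6371·c ≈ 5360.12 km.

5360 km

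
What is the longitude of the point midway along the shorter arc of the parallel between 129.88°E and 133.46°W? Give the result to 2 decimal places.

Signed shortest Δλ from +129.88° to -133.46° is +96.66°.
Midpoint longitude = +129.88° + (+96.66°)/2 = +129.88° + 48.33° = +178.21°.
(The naïve average (+129.88 + -133.46)/2 = -1.79° is on the wrong side of the globe.)

178.21°E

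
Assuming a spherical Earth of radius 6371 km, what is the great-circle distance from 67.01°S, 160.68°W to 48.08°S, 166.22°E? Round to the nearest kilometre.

Δλ = 166.22 − -160.68 = 326.90°; wrapped into (−180°, 180°]: -33.10°.
Δφ = -48.08 − -67.01 = 18.93°.
a = sin²(Δφ/2) + cos φ₁ · cos φ₂ · sin²(Δλ/2) = 0.048215.
c = 2·atan2(√a, √(1−a)) = 0.44277 rad → d = 6371·c ≈ 2820.86 km.

2821 km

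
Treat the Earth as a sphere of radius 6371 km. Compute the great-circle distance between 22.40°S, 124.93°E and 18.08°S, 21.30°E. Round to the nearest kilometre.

10574 km

Δλ = 21.30 − 124.93 = -103.63°.
Δφ = -18.08 − -22.40 = 4.32°.
a = sin²(Δφ/2) + cos φ₁ · cos φ₂ · sin²(Δλ/2) = 0.544425.
c = 2·atan2(√a, √(1−a)) = 1.65976 rad → d = 6371·c ≈ 10574.35 km.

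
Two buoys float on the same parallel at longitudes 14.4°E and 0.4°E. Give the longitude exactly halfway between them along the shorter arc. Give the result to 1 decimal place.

7.4°E

Signed shortest Δλ from +14.4° to +0.4° is -14.0°.
Midpoint longitude = +14.4° + (-14.0°)/2 = +14.4° − 7.0° = +7.4°.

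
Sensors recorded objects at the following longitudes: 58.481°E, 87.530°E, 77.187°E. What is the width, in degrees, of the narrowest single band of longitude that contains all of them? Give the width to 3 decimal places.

Sort the longitudes: +58.481°, +77.187°, +87.530°.
Eastward gaps between consecutive values (wrapping around): 18.706°, 10.343°, 330.951°.
Largest gap = 330.951° ⇒ minimal covering band is its complement: 360° − 330.951° = 29.049°.
Band runs from +58.481° eastward to +87.530°.

29.049°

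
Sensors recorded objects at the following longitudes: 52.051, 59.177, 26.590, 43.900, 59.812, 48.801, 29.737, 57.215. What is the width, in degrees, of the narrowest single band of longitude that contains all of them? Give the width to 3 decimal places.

Sort the longitudes: +26.590°, +29.737°, +43.900°, +48.801°, +52.051°, +57.215°, +59.177°, +59.812°.
Eastward gaps between consecutive values (wrapping around): 3.147°, 14.163°, 4.901°, 3.250°, 5.164°, 1.962°, 0.635°, 326.778°.
Largest gap = 326.778° ⇒ minimal covering band is its complement: 360° − 326.778° = 33.222°.
Band runs from +26.590° eastward to +59.812°.

33.222°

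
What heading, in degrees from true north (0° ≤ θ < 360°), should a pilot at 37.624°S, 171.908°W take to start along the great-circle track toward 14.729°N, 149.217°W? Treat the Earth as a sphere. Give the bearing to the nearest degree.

Δλ = -149.217 − -171.908 = 22.691°.
θ = atan2( sin Δλ · cos φ₂ , cos φ₁ · sin φ₂ − sin φ₁ · cos φ₂ · cos Δλ )
  = atan2(0.37308, 0.74609) = 26.567° → normalised to [0°, 360°): 26.567°.

27°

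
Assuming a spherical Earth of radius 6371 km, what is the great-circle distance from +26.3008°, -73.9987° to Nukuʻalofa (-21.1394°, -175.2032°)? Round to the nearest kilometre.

12098 km

Δλ = -175.2032 − -73.9987 = -101.2045°.
Δφ = -21.1394 − 26.3008 = -47.4402°.
a = sin²(Δφ/2) + cos φ₁ · cos φ₂ · sin²(Δλ/2) = 0.661133.
c = 2·atan2(√a, √(1−a)) = 1.89892 rad → d = 6371·c ≈ 12098.02 km.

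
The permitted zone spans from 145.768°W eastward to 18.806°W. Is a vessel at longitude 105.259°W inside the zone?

Yes

Band width going east from -145.768° to -18.806°: ((-18.806 − -145.768) mod 360) = 126.962°.
Offset of -105.259° east of the west edge: ((-105.259 − -145.768) mod 360) = 40.509°.
40.509° ≤ 126.962° ⇒ inside.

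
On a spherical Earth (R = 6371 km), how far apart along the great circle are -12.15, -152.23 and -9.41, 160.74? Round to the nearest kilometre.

Δλ = 160.74 − -152.23 = 312.97°; wrapped into (−180°, 180°]: -47.03°.
Δφ = -9.41 − -12.15 = 2.74°.
a = sin²(Δφ/2) + cos φ₁ · cos φ₂ · sin²(Δλ/2) = 0.154104.
c = 2·atan2(√a, √(1−a)) = 0.80683 rad → d = 6371·c ≈ 5140.30 km.

5140 km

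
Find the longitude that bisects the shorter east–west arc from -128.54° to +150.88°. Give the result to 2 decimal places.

Signed shortest Δλ from -128.54° to +150.88° is -80.58°.
Midpoint longitude = -128.54° + (-80.58°)/2 = -128.54° − 40.29° = -168.83°.
(The naïve average (-128.54 + +150.88)/2 = 11.17° is on the wrong side of the globe.)

-168.83°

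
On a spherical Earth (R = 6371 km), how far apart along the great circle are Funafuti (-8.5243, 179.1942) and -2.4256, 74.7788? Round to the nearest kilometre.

Δλ = 74.7788 − 179.1942 = -104.4154°.
Δφ = -2.4256 − -8.5243 = 6.0987°.
a = sin²(Δφ/2) + cos φ₁ · cos φ₂ · sin²(Δλ/2) = 0.619853.
c = 2·atan2(√a, √(1−a)) = 1.81286 rad → d = 6371·c ≈ 11549.73 km.

11550 km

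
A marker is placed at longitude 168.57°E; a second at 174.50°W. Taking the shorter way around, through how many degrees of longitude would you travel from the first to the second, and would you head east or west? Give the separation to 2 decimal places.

Raw difference: -174.50 − 168.57 = -343.07°.
Normalise into (−180°, 180°]: -343.07° + 360° = 16.93°.
Positive ⇒ the second point lies to the east; separation 16.93°.

16.93° east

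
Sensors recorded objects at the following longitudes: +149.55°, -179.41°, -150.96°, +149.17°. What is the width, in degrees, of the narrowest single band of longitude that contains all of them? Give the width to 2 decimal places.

59.87°

Sort the longitudes: -179.41°, -150.96°, +149.17°, +149.55°.
Eastward gaps between consecutive values (wrapping around): 28.45°, 300.13°, 0.38°, 31.04°.
Largest gap = 300.13° ⇒ minimal covering band is its complement: 360° − 300.13° = 59.87°.
Band runs from +149.17° eastward to -150.96°, crossing the antimeridian.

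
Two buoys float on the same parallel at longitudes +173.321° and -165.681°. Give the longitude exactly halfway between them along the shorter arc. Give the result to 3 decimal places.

-176.180°

Signed shortest Δλ from +173.321° to -165.681° is +20.998°.
Midpoint longitude = +173.321° + (+20.998°)/2 = +173.321° + 10.499° = +183.820°.
Normalise into (−180°, 180°]: -176.180°.
(The naïve average (+173.321 + -165.681)/2 = 3.82° is on the wrong side of the globe.)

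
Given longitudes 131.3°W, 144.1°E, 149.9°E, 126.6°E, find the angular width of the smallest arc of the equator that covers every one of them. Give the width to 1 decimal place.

Sort the longitudes: -131.3°, +126.6°, +144.1°, +149.9°.
Eastward gaps between consecutive values (wrapping around): 257.9°, 17.5°, 5.8°, 78.8°.
Largest gap = 257.9° ⇒ minimal covering band is its complement: 360° − 257.9° = 102.1°.
Band runs from +126.6° eastward to -131.3°, crossing the antimeridian.

102.1°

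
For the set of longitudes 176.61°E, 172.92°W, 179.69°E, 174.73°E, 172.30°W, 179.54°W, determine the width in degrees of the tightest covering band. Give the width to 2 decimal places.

12.97°

Sort the longitudes: -179.54°, -172.92°, -172.30°, +174.73°, +176.61°, +179.69°.
Eastward gaps between consecutive values (wrapping around): 6.62°, 0.62°, 347.03°, 1.88°, 3.08°, 0.77°.
Largest gap = 347.03° ⇒ minimal covering band is its complement: 360° − 347.03° = 12.97°.
Band runs from +174.73° eastward to -172.30°, crossing the antimeridian.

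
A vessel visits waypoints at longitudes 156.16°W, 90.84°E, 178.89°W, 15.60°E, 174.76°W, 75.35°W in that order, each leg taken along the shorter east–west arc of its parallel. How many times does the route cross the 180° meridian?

Leg 1: -156.16° → +90.84°, shortest Δλ = -113.0° (west) — crosses 180°.
Leg 2: +90.84° → -178.89°, shortest Δλ = 90.27° (east) — crosses 180°.
Leg 3: -178.89° → +15.60°, shortest Δλ = -165.51° (west) — crosses 180°.
Leg 4: +15.60° → -174.76°, shortest Δλ = 169.64° (east) — crosses 180°.
Leg 5: -174.76° → -75.35°, shortest Δλ = 99.41° (east) — does not cross 180°.
Total crossings: 4.

4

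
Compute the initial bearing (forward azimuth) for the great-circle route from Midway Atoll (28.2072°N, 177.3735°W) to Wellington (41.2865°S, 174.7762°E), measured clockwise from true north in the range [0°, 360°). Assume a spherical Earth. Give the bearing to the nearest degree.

Δλ = 174.7762 − -177.3735 = 352.1497°; wrapped into (−180°, 180°]: -7.8503°.
θ = atan2( sin Δλ · cos φ₂ , cos φ₁ · sin φ₂ − sin φ₁ · cos φ₂ · cos Δλ )
  = atan2(-0.10263, -0.93331) = -173.725° → normalised to [0°, 360°): 186.275°.

186°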